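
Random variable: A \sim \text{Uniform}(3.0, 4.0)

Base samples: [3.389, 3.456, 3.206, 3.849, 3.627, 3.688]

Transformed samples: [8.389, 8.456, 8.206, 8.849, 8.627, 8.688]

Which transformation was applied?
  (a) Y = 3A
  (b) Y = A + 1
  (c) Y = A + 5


Checking option (c) Y = A + 5:
  A = 3.389 -> Y = 8.389 ✓
  A = 3.456 -> Y = 8.456 ✓
  A = 3.206 -> Y = 8.206 ✓
All samples match this transformation.

(c) A + 5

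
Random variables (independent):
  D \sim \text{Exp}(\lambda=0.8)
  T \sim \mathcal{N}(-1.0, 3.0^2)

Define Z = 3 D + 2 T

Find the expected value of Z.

E[Z] = 3*E[D] + 2*E[T]
E[D] = 1.25
E[T] = -1
E[Z] = 3*1.25 + 2*(-1) = 1.75

1.75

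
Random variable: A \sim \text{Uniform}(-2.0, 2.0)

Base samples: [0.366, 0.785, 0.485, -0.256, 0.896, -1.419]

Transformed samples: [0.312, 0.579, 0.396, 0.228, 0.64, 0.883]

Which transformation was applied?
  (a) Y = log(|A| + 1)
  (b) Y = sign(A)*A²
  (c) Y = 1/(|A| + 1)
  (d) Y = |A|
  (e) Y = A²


Checking option (a) Y = log(|A| + 1):
  A = 0.366 -> Y = 0.312 ✓
  A = 0.785 -> Y = 0.579 ✓
  A = 0.485 -> Y = 0.396 ✓
All samples match this transformation.

(a) log(|A| + 1)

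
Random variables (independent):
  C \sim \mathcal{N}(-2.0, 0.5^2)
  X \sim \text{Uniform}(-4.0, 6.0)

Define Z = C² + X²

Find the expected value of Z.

E[Z] = E[C²] + E[X²]
E[C²] = Var(C) + E[C]² = 0.25 + 4 = 4.25
E[X²] = Var(X) + E[X]² = 8.3333333 + 1 = 9.3333333
E[Z] = 4.25 + 9.3333333 = 13.583333

13.583333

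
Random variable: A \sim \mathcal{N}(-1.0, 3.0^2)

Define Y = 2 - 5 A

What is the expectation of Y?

For Y = -5A + 2:
E[Y] = -5 * E[A] + 2
E[A] = -1.0 = -1
E[Y] = -5 * (-1) + 2 = 7

7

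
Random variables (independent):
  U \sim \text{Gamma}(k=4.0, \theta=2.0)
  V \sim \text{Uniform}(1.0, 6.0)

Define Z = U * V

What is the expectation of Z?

For independent RVs: E[XY] = E[X]*E[Y]
E[U] = 8
E[V] = 3.5
E[Z] = 8 * 3.5 = 28

28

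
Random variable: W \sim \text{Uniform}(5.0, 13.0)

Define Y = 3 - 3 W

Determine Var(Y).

For Y = aW + b: Var(Y) = a² * Var(W)
Var(W) = (13 - 5)^2/12 = 5.3333333
Var(Y) = (-3)² * 5.3333333 = 9 * 5.3333333 = 48

48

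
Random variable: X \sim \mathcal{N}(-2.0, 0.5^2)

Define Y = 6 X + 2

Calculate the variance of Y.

For Y = aX + b: Var(Y) = a² * Var(X)
Var(X) = 0.5^2 = 0.25
Var(Y) = 6² * 0.25 = 36 * 0.25 = 9

9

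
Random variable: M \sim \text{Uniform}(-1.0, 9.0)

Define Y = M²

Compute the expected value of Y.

Using E[X²] = Var(X) + (E[X])²:
E[M] = 4
Var(M) = (9 + 1)^2/12 = 8.3333333
E[M²] = 8.3333333 + 4² = 8.3333333 + 16 = 24.333333

24.333333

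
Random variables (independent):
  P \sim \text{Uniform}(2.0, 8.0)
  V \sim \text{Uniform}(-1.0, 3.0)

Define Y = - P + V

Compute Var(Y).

For independent RVs: Var(aX + bY) = a²Var(X) + b²Var(Y)
Var(P) = 3
Var(V) = 1.3333333
Var(Y) = (-1)²*3 + 1²*1.3333333
= 1*3 + 1*1.3333333 = 4.3333333

4.3333333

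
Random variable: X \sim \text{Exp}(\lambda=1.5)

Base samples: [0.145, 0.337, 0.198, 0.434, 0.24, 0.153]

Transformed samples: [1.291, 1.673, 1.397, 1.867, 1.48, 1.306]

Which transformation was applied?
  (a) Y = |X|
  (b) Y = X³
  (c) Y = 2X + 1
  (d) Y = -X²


Checking option (c) Y = 2X + 1:
  X = 0.145 -> Y = 1.291 ✓
  X = 0.337 -> Y = 1.673 ✓
  X = 0.198 -> Y = 1.397 ✓
All samples match this transformation.

(c) 2X + 1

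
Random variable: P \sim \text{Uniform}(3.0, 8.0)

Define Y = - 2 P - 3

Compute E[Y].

For Y = -2P - 3:
E[Y] = -2 * E[P] - 3
E[P] = (3 + 8)/2 = 5.5
E[Y] = -2 * 5.5 - 3 = -14

-14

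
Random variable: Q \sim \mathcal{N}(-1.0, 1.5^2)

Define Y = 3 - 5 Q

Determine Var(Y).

For Y = aQ + b: Var(Y) = a² * Var(Q)
Var(Q) = 1.5^2 = 2.25
Var(Y) = (-5)² * 2.25 = 25 * 2.25 = 56.25

56.25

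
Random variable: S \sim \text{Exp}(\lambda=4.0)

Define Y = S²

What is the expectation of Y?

E[S²] = Var(S) + (E[S])² = 0.0625 + 0.0625 = 0.125

0.125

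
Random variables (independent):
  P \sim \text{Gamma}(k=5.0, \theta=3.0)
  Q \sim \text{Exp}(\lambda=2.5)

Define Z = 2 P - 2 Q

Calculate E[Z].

E[Z] = 2*E[P] - 2*E[Q]
E[P] = 15
E[Q] = 0.4
E[Z] = 2*15 - 2*0.4 = 29.2

29.2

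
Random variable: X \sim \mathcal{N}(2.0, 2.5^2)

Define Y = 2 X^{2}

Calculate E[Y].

E[Y] = 2*E[X²]
E[X] = 2
E[X²] = Var(X) + (E[X])² = 6.25 + 4 = 10.25
E[Y] = 2*10.25 = 20.5

20.5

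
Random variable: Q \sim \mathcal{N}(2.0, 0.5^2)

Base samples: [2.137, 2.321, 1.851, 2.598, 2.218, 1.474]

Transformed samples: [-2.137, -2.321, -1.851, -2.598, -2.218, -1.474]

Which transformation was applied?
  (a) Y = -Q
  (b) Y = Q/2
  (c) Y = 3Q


Checking option (a) Y = -Q:
  Q = 2.137 -> Y = -2.137 ✓
  Q = 2.321 -> Y = -2.321 ✓
  Q = 1.851 -> Y = -1.851 ✓
All samples match this transformation.

(a) -Q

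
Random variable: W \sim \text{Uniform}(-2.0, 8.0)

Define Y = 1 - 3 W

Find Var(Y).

For Y = aW + b: Var(Y) = a² * Var(W)
Var(W) = (8 + 2)^2/12 = 8.3333333
Var(Y) = (-3)² * 8.3333333 = 9 * 8.3333333 = 75

75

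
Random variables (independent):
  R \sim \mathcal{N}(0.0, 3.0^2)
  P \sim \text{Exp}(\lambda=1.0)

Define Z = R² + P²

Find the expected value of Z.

E[Z] = E[R²] + E[P²]
E[R²] = Var(R) + E[R]² = 9 + 0 = 9
E[P²] = Var(P) + E[P]² = 1 + 1 = 2
E[Z] = 9 + 2 = 11

11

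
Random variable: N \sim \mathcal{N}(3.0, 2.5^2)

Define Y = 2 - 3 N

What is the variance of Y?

For Y = aN + b: Var(Y) = a² * Var(N)
Var(N) = 2.5^2 = 6.25
Var(Y) = (-3)² * 6.25 = 9 * 6.25 = 56.25

56.25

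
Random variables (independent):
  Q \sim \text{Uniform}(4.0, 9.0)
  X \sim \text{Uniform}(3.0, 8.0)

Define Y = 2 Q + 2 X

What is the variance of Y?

For independent RVs: Var(aX + bY) = a²Var(X) + b²Var(Y)
Var(Q) = 2.0833333
Var(X) = 2.0833333
Var(Y) = 2²*2.0833333 + 2²*2.0833333
= 4*2.0833333 + 4*2.0833333 = 16.666667

16.666667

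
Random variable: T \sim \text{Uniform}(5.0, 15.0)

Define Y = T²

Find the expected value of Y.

Using E[X²] = Var(X) + (E[X])²:
E[T] = 10
Var(T) = (15 - 5)^2/12 = 8.3333333
E[T²] = 8.3333333 + 10² = 8.3333333 + 100 = 108.33333

108.33333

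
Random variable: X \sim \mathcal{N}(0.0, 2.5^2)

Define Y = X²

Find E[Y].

Using E[X²] = Var(X) + (E[X])²:
E[X] = 0
Var(X) = 2.5^2 = 6.25
E[X²] = 6.25 + 0² = 6.25 + 0 = 6.25

6.25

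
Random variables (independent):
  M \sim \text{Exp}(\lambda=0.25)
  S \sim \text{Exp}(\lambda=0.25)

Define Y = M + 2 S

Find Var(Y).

For independent RVs: Var(aX + bY) = a²Var(X) + b²Var(Y)
Var(M) = 16
Var(S) = 16
Var(Y) = 1²*16 + 2²*16
= 1*16 + 4*16 = 80

80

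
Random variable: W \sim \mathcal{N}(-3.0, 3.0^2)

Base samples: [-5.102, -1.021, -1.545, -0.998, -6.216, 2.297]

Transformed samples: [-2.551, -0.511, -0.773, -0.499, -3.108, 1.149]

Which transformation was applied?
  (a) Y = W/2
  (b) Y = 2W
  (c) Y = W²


Checking option (a) Y = W/2:
  W = -5.102 -> Y = -2.551 ✓
  W = -1.021 -> Y = -0.511 ✓
  W = -1.545 -> Y = -0.773 ✓
All samples match this transformation.

(a) W/2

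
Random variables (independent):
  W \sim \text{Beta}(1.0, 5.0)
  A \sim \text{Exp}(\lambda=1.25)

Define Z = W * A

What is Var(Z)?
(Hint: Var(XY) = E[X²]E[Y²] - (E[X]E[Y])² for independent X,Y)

Var(XY) = E[X²]E[Y²] - (E[X]E[Y])²
E[W] = 0.16666667, Var(W) = 0.01984127
E[A] = 0.8, Var(A) = 0.64
E[W²] = 0.01984127 + 0.16666667² = 0.047619048
E[A²] = 0.64 + 0.8² = 1.28
Var(Z) = 0.047619048*1.28 - (0.16666667*0.8)²
= 0.060952381 - 0.017777778 = 0.043174603

0.043174603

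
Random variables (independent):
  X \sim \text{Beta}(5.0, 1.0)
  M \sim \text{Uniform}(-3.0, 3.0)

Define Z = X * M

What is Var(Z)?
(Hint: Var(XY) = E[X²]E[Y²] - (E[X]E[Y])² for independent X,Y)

Var(XY) = E[X²]E[Y²] - (E[X]E[Y])²
E[X] = 0.83333333, Var(X) = 0.01984127
E[M] = 0, Var(M) = 3
E[X²] = 0.01984127 + 0.83333333² = 0.71428571
E[M²] = 3 + 0² = 3
Var(Z) = 0.71428571*3 - (0.83333333*0)²
= 2.1428571 - 0 = 2.1428571

2.1428571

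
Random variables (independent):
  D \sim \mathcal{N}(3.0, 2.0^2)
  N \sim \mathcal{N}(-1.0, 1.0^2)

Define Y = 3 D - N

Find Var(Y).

For independent RVs: Var(aX + bY) = a²Var(X) + b²Var(Y)
Var(D) = 4
Var(N) = 1
Var(Y) = 3²*4 + (-1)²*1
= 9*4 + 1*1 = 37

37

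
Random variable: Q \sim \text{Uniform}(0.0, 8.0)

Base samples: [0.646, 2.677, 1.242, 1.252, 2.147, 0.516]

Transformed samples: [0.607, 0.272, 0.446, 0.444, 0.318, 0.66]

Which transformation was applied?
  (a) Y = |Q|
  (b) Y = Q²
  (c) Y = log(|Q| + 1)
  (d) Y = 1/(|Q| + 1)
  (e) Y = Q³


Checking option (d) Y = 1/(|Q| + 1):
  Q = 0.646 -> Y = 0.607 ✓
  Q = 2.677 -> Y = 0.272 ✓
  Q = 1.242 -> Y = 0.446 ✓
All samples match this transformation.

(d) 1/(|Q| + 1)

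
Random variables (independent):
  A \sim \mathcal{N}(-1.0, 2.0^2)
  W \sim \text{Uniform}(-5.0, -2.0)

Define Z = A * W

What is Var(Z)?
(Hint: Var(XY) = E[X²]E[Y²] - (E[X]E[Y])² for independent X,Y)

Var(XY) = E[X²]E[Y²] - (E[X]E[Y])²
E[A] = -1, Var(A) = 4
E[W] = -3.5, Var(W) = 0.75
E[A²] = 4 + (-1)² = 5
E[W²] = 0.75 + (-3.5)² = 13
Var(Z) = 5*13 - (-1*(-3.5))²
= 65 - 12.25 = 52.75

52.75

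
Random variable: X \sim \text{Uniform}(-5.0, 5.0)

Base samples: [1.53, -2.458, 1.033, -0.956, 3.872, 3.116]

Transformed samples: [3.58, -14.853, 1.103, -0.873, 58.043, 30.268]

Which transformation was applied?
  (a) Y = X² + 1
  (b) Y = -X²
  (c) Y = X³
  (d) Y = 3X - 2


Checking option (c) Y = X³:
  X = 1.53 -> Y = 3.58 ✓
  X = -2.458 -> Y = -14.853 ✓
  X = 1.033 -> Y = 1.103 ✓
All samples match this transformation.

(c) X³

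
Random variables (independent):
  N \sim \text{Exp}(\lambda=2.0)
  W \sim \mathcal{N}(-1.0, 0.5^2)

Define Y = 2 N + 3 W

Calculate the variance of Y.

For independent RVs: Var(aX + bY) = a²Var(X) + b²Var(Y)
Var(N) = 0.25
Var(W) = 0.25
Var(Y) = 2²*0.25 + 3²*0.25
= 4*0.25 + 9*0.25 = 3.25

3.25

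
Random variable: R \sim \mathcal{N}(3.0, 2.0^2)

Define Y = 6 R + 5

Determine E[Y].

For Y = 6R + 5:
E[Y] = 6 * E[R] + 5
E[R] = 3.0 = 3
E[Y] = 6 * 3 + 5 = 23

23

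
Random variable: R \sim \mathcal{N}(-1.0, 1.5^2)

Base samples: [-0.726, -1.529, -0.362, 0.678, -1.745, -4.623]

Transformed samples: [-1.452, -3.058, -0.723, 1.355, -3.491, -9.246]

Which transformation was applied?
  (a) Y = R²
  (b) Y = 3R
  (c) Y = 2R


Checking option (c) Y = 2R:
  R = -0.726 -> Y = -1.452 ✓
  R = -1.529 -> Y = -3.058 ✓
  R = -0.362 -> Y = -0.723 ✓
All samples match this transformation.

(c) 2R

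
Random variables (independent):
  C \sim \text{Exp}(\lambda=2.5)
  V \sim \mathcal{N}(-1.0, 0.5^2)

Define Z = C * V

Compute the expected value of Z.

For independent RVs: E[XY] = E[X]*E[Y]
E[C] = 0.4
E[V] = -1
E[Z] = 0.4 * (-1) = -0.4

-0.4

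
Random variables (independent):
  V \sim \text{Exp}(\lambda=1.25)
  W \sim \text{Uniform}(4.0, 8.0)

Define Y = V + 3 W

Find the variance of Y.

For independent RVs: Var(aX + bY) = a²Var(X) + b²Var(Y)
Var(V) = 0.64
Var(W) = 1.3333333
Var(Y) = 1²*0.64 + 3²*1.3333333
= 1*0.64 + 9*1.3333333 = 12.64

12.64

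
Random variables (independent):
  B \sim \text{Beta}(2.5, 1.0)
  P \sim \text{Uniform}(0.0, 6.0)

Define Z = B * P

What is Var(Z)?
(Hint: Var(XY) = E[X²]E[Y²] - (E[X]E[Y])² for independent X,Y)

Var(XY) = E[X²]E[Y²] - (E[X]E[Y])²
E[B] = 0.71428571, Var(B) = 0.045351474
E[P] = 3, Var(P) = 3
E[B²] = 0.045351474 + 0.71428571² = 0.55555556
E[P²] = 3 + 3² = 12
Var(Z) = 0.55555556*12 - (0.71428571*3)²
= 6.6666667 - 4.5918367 = 2.0748299

2.0748299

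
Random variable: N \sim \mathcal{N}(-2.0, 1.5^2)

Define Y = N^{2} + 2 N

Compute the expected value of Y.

E[Y] = 1*E[N²] + 2*E[N]
E[N] = -2
E[N²] = Var(N) + (E[N])² = 2.25 + 4 = 6.25
E[Y] = 1*6.25 + 2*(-2) = 2.25

2.25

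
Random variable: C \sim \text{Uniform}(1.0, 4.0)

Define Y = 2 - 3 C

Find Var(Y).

For Y = aC + b: Var(Y) = a² * Var(C)
Var(C) = (4 - 1)^2/12 = 0.75
Var(Y) = (-3)² * 0.75 = 9 * 0.75 = 6.75

6.75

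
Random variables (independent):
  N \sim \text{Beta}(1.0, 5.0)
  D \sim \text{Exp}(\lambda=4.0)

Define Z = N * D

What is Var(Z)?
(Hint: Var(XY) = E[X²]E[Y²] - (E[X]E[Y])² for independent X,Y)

Var(XY) = E[X²]E[Y²] - (E[X]E[Y])²
E[N] = 0.16666667, Var(N) = 0.01984127
E[D] = 0.25, Var(D) = 0.0625
E[N²] = 0.01984127 + 0.16666667² = 0.047619048
E[D²] = 0.0625 + 0.25² = 0.125
Var(Z) = 0.047619048*0.125 - (0.16666667*0.25)²
= 0.005952381 - 0.0017361111 = 0.0042162698

0.0042162698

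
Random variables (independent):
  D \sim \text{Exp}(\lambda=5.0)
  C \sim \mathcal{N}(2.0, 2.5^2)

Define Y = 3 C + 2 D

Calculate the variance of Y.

For independent RVs: Var(aX + bY) = a²Var(X) + b²Var(Y)
Var(D) = 0.04
Var(C) = 6.25
Var(Y) = 2²*0.04 + 3²*6.25
= 4*0.04 + 9*6.25 = 56.41

56.41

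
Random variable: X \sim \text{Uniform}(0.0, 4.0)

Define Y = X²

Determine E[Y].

Using E[X²] = Var(X) + (E[X])²:
E[X] = 2
Var(X) = (4 - 0)^2/12 = 1.3333333
E[X²] = 1.3333333 + 2² = 1.3333333 + 4 = 5.3333333

5.3333333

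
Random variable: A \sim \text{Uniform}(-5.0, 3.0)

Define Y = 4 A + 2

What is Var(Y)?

For Y = aA + b: Var(Y) = a² * Var(A)
Var(A) = (3 + 5)^2/12 = 5.3333333
Var(Y) = 4² * 5.3333333 = 16 * 5.3333333 = 85.333333

85.333333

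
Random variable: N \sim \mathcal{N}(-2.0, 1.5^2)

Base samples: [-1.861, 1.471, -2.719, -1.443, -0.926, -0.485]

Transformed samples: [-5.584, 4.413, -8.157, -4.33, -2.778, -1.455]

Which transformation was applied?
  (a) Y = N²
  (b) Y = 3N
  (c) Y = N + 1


Checking option (b) Y = 3N:
  N = -1.861 -> Y = -5.584 ✓
  N = 1.471 -> Y = 4.413 ✓
  N = -2.719 -> Y = -8.157 ✓
All samples match this transformation.

(b) 3N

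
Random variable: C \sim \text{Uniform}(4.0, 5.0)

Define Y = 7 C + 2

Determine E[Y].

For Y = 7C + 2:
E[Y] = 7 * E[C] + 2
E[C] = (4 + 5)/2 = 4.5
E[Y] = 7 * 4.5 + 2 = 33.5

33.5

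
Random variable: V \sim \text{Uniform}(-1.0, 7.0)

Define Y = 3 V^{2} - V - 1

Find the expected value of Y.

E[Y] = 3*E[V²] - 1*E[V] - 1
E[V] = 3
E[V²] = Var(V) + (E[V])² = 5.3333333 + 9 = 14.333333
E[Y] = 3*14.333333 - 1*3 - 1 = 39

39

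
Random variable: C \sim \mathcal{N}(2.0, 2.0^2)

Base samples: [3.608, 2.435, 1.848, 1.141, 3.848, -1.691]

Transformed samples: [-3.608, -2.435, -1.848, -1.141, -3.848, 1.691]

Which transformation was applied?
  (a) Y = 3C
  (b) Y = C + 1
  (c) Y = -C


Checking option (c) Y = -C:
  C = 3.608 -> Y = -3.608 ✓
  C = 2.435 -> Y = -2.435 ✓
  C = 1.848 -> Y = -1.848 ✓
All samples match this transformation.

(c) -C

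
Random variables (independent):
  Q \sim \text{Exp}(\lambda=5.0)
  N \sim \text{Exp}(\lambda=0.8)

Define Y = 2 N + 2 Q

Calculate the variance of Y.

For independent RVs: Var(aX + bY) = a²Var(X) + b²Var(Y)
Var(Q) = 0.04
Var(N) = 1.5625
Var(Y) = 2²*0.04 + 2²*1.5625
= 4*0.04 + 4*1.5625 = 6.41

6.41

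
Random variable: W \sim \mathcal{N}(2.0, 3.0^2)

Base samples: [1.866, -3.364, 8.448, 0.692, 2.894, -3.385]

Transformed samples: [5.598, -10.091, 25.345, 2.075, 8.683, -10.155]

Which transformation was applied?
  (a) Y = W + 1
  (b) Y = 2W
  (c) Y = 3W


Checking option (c) Y = 3W:
  W = 1.866 -> Y = 5.598 ✓
  W = -3.364 -> Y = -10.091 ✓
  W = 8.448 -> Y = 25.345 ✓
All samples match this transformation.

(c) 3W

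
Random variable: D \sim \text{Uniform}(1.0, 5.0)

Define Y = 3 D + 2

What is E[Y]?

For Y = 3D + 2:
E[Y] = 3 * E[D] + 2
E[D] = (1 + 5)/2 = 3
E[Y] = 3 * 3 + 2 = 11

11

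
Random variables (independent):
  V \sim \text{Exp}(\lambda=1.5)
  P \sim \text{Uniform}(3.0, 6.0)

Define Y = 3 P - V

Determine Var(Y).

For independent RVs: Var(aX + bY) = a²Var(X) + b²Var(Y)
Var(V) = 0.44444444
Var(P) = 0.75
Var(Y) = (-1)²*0.44444444 + 3²*0.75
= 1*0.44444444 + 9*0.75 = 7.1944444

7.1944444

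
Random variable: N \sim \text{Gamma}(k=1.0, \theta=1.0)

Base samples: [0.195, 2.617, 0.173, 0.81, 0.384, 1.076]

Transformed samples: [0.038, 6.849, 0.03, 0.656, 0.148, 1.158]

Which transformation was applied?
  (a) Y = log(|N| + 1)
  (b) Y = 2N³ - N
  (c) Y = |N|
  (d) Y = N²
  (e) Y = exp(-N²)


Checking option (d) Y = N²:
  N = 0.195 -> Y = 0.038 ✓
  N = 2.617 -> Y = 6.849 ✓
  N = 0.173 -> Y = 0.03 ✓
All samples match this transformation.

(d) N²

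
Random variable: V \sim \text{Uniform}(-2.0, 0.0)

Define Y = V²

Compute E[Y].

Using E[X²] = Var(X) + (E[X])²:
E[V] = -1
Var(V) = (0 + 2)^2/12 = 0.33333333
E[V²] = 0.33333333 + (-1)² = 0.33333333 + 1 = 1.3333333

1.3333333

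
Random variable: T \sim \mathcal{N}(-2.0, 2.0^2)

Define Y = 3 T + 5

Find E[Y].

For Y = 3T + 5:
E[Y] = 3 * E[T] + 5
E[T] = -2.0 = -2
E[Y] = 3 * (-2) + 5 = -1

-1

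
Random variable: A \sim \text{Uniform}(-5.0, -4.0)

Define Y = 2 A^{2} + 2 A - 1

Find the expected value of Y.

E[Y] = 2*E[A²] + 2*E[A] - 1
E[A] = -4.5
E[A²] = Var(A) + (E[A])² = 0.083333333 + 20.25 = 20.333333
E[Y] = 2*20.333333 + 2*(-4.5) - 1 = 30.666667

30.666667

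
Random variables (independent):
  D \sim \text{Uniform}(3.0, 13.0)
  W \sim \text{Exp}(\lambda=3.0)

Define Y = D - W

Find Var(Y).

For independent RVs: Var(aX + bY) = a²Var(X) + b²Var(Y)
Var(D) = 8.3333333
Var(W) = 0.11111111
Var(Y) = 1²*8.3333333 + (-1)²*0.11111111
= 1*8.3333333 + 1*0.11111111 = 8.4444444

8.4444444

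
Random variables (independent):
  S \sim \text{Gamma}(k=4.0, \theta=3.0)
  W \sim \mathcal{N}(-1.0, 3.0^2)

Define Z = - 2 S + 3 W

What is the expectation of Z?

E[Z] = -2*E[S] + 3*E[W]
E[S] = 12
E[W] = -1
E[Z] = -2*12 + 3*(-1) = -27

-27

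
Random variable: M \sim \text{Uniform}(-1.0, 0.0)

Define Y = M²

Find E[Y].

E[M²] = Var(M) + (E[M])² = 0.083333333 + 0.25 = 0.33333333

0.33333333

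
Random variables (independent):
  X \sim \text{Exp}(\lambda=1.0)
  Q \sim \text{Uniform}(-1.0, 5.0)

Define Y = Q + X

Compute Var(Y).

For independent RVs: Var(aX + bY) = a²Var(X) + b²Var(Y)
Var(X) = 1
Var(Q) = 3
Var(Y) = 1²*1 + 1²*3
= 1*1 + 1*3 = 4

4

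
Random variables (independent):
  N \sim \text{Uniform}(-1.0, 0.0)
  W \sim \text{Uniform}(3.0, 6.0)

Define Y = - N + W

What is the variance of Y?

For independent RVs: Var(aX + bY) = a²Var(X) + b²Var(Y)
Var(N) = 0.083333333
Var(W) = 0.75
Var(Y) = (-1)²*0.083333333 + 1²*0.75
= 1*0.083333333 + 1*0.75 = 0.83333333

0.83333333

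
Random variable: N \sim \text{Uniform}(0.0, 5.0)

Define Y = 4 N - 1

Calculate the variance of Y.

For Y = aN + b: Var(Y) = a² * Var(N)
Var(N) = (5 - 0)^2/12 = 2.0833333
Var(Y) = 4² * 2.0833333 = 16 * 2.0833333 = 33.333333

33.333333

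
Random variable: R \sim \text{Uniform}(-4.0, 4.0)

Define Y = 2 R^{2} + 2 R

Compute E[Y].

E[Y] = 2*E[R²] + 2*E[R]
E[R] = 0
E[R²] = Var(R) + (E[R])² = 5.3333333 + 0 = 5.3333333
E[Y] = 2*5.3333333 + 2*0 = 10.666667

10.666667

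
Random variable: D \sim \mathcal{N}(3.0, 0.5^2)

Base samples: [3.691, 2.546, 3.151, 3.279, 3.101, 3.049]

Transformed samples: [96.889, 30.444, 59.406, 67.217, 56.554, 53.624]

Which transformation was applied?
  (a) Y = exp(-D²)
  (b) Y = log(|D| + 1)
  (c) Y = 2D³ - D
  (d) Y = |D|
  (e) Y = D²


Checking option (c) Y = 2D³ - D:
  D = 3.691 -> Y = 96.889 ✓
  D = 2.546 -> Y = 30.444 ✓
  D = 3.151 -> Y = 59.406 ✓
All samples match this transformation.

(c) 2D³ - D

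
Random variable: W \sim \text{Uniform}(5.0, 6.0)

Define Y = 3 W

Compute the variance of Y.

For Y = aW + b: Var(Y) = a² * Var(W)
Var(W) = (6 - 5)^2/12 = 0.083333333
Var(Y) = 3² * 0.083333333 = 9 * 0.083333333 = 0.75

0.75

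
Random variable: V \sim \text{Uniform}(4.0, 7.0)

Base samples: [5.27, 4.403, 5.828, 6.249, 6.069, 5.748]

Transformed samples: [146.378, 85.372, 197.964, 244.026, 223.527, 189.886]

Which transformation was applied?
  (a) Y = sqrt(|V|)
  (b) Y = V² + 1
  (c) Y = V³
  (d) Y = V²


Checking option (c) Y = V³:
  V = 5.27 -> Y = 146.378 ✓
  V = 4.403 -> Y = 85.372 ✓
  V = 5.828 -> Y = 197.964 ✓
All samples match this transformation.

(c) V³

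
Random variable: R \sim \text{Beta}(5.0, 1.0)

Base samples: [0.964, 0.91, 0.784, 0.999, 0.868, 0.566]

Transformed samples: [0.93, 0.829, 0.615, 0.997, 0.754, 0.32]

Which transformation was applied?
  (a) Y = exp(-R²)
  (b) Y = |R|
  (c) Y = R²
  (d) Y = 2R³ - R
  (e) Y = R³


Checking option (c) Y = R²:
  R = 0.964 -> Y = 0.93 ✓
  R = 0.91 -> Y = 0.829 ✓
  R = 0.784 -> Y = 0.615 ✓
All samples match this transformation.

(c) R²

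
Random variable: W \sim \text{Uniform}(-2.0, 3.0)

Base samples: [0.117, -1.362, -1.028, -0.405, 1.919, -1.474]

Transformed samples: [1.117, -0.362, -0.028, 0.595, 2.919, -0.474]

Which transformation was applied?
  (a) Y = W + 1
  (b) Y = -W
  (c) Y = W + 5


Checking option (a) Y = W + 1:
  W = 0.117 -> Y = 1.117 ✓
  W = -1.362 -> Y = -0.362 ✓
  W = -1.028 -> Y = -0.028 ✓
All samples match this transformation.

(a) W + 1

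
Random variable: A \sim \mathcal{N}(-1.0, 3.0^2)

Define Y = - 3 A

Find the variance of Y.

For Y = aA + b: Var(Y) = a² * Var(A)
Var(A) = 3.0^2 = 9
Var(Y) = (-3)² * 9 = 9 * 9 = 81

81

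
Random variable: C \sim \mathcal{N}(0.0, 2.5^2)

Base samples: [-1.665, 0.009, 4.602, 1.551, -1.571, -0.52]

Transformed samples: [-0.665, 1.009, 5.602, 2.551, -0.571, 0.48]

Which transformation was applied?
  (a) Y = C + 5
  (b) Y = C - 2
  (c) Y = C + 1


Checking option (c) Y = C + 1:
  C = -1.665 -> Y = -0.665 ✓
  C = 0.009 -> Y = 1.009 ✓
  C = 4.602 -> Y = 5.602 ✓
All samples match this transformation.

(c) C + 1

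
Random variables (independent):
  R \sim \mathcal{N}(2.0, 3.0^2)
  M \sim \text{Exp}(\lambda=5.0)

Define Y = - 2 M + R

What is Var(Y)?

For independent RVs: Var(aX + bY) = a²Var(X) + b²Var(Y)
Var(R) = 9
Var(M) = 0.04
Var(Y) = 1²*9 + (-2)²*0.04
= 1*9 + 4*0.04 = 9.16

9.16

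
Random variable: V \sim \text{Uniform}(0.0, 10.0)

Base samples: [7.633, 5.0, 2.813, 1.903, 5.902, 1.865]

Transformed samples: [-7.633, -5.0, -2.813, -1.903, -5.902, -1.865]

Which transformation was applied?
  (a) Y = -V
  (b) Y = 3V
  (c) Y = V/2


Checking option (a) Y = -V:
  V = 7.633 -> Y = -7.633 ✓
  V = 5.0 -> Y = -5.0 ✓
  V = 2.813 -> Y = -2.813 ✓
All samples match this transformation.

(a) -V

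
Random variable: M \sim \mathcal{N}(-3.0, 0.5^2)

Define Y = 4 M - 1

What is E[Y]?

For Y = 4M - 1:
E[Y] = 4 * E[M] - 1
E[M] = -3.0 = -3
E[Y] = 4 * (-3) - 1 = -13

-13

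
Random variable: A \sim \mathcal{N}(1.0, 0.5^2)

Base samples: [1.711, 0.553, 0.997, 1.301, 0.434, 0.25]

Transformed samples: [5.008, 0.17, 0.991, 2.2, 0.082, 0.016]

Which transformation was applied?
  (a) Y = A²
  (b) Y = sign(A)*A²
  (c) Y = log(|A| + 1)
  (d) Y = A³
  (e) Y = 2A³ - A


Checking option (d) Y = A³:
  A = 1.711 -> Y = 5.008 ✓
  A = 0.553 -> Y = 0.17 ✓
  A = 0.997 -> Y = 0.991 ✓
All samples match this transformation.

(d) A³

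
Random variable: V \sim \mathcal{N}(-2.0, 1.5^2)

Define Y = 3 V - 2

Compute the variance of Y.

For Y = aV + b: Var(Y) = a² * Var(V)
Var(V) = 1.5^2 = 2.25
Var(Y) = 3² * 2.25 = 9 * 2.25 = 20.25

20.25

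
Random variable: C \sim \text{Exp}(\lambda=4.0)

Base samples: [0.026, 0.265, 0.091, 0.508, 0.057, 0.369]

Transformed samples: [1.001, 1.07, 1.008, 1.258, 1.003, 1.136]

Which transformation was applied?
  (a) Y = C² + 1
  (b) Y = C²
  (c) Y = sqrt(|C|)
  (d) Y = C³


Checking option (a) Y = C² + 1:
  C = 0.026 -> Y = 1.001 ✓
  C = 0.265 -> Y = 1.07 ✓
  C = 0.091 -> Y = 1.008 ✓
All samples match this transformation.

(a) C² + 1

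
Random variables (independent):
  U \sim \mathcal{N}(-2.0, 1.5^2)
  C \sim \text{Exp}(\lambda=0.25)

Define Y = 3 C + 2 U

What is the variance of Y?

For independent RVs: Var(aX + bY) = a²Var(X) + b²Var(Y)
Var(U) = 2.25
Var(C) = 16
Var(Y) = 2²*2.25 + 3²*16
= 4*2.25 + 9*16 = 153

153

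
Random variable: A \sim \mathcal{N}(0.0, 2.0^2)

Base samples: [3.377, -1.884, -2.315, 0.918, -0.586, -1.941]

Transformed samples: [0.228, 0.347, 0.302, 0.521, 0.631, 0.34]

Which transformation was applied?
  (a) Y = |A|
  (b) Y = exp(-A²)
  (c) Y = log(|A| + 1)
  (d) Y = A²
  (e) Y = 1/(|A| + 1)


Checking option (e) Y = 1/(|A| + 1):
  A = 3.377 -> Y = 0.228 ✓
  A = -1.884 -> Y = 0.347 ✓
  A = -2.315 -> Y = 0.302 ✓
All samples match this transformation.

(e) 1/(|A| + 1)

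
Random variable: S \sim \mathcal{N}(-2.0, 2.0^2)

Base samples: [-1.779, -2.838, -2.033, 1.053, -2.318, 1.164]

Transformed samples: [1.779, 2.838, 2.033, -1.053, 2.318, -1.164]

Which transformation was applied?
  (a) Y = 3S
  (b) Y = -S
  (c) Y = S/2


Checking option (b) Y = -S:
  S = -1.779 -> Y = 1.779 ✓
  S = -2.838 -> Y = 2.838 ✓
  S = -2.033 -> Y = 2.033 ✓
All samples match this transformation.

(b) -S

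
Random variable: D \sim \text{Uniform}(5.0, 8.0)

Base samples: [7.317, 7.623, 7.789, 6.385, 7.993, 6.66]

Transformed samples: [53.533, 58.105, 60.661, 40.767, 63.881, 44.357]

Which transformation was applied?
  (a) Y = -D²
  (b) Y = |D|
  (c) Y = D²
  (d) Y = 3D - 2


Checking option (c) Y = D²:
  D = 7.317 -> Y = 53.533 ✓
  D = 7.623 -> Y = 58.105 ✓
  D = 7.789 -> Y = 60.661 ✓
All samples match this transformation.

(c) D²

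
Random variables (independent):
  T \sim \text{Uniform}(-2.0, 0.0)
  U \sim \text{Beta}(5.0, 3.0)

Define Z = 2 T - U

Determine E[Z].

E[Z] = 2*E[T] - 1*E[U]
E[T] = -1
E[U] = 0.625
E[Z] = 2*(-1) - 1*0.625 = -2.625

-2.625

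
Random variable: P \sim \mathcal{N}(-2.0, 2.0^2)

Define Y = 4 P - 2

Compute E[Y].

For Y = 4P - 2:
E[Y] = 4 * E[P] - 2
E[P] = -2.0 = -2
E[Y] = 4 * (-2) - 2 = -10

-10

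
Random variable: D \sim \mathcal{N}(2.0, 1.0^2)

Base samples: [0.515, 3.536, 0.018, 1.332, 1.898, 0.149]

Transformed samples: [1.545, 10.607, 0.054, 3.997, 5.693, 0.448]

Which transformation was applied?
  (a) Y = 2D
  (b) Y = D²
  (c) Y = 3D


Checking option (c) Y = 3D:
  D = 0.515 -> Y = 1.545 ✓
  D = 3.536 -> Y = 10.607 ✓
  D = 0.018 -> Y = 0.054 ✓
All samples match this transformation.

(c) 3D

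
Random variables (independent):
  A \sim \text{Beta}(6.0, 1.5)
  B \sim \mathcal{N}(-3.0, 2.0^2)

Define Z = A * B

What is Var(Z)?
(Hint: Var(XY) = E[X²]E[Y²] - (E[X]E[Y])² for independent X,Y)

Var(XY) = E[X²]E[Y²] - (E[X]E[Y])²
E[A] = 0.8, Var(A) = 0.018823529
E[B] = -3, Var(B) = 4
E[A²] = 0.018823529 + 0.8² = 0.65882353
E[B²] = 4 + (-3)² = 13
Var(Z) = 0.65882353*13 - (0.8*(-3))²
= 8.5647059 - 5.76 = 2.8047059

2.8047059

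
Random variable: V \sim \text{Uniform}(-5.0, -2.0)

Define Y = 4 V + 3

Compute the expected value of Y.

For Y = 4V + 3:
E[Y] = 4 * E[V] + 3
E[V] = (-5 - 2)/2 = -3.5
E[Y] = 4 * (-3.5) + 3 = -11

-11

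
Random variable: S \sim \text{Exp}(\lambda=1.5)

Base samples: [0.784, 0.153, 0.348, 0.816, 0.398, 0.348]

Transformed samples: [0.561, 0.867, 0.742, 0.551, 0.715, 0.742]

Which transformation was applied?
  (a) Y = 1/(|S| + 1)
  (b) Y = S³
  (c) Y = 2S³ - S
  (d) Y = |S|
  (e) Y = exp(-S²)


Checking option (a) Y = 1/(|S| + 1):
  S = 0.784 -> Y = 0.561 ✓
  S = 0.153 -> Y = 0.867 ✓
  S = 0.348 -> Y = 0.742 ✓
All samples match this transformation.

(a) 1/(|S| + 1)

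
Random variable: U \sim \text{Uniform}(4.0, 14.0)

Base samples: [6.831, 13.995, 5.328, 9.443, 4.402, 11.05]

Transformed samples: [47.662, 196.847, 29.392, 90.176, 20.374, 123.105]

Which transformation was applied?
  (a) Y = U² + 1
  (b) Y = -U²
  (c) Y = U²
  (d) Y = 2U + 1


Checking option (a) Y = U² + 1:
  U = 6.831 -> Y = 47.662 ✓
  U = 13.995 -> Y = 196.847 ✓
  U = 5.328 -> Y = 29.392 ✓
All samples match this transformation.

(a) U² + 1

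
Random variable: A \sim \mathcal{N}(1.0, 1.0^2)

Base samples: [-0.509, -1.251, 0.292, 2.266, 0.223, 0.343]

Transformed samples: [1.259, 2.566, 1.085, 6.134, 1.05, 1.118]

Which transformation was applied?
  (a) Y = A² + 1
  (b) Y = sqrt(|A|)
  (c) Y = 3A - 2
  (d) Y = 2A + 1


Checking option (a) Y = A² + 1:
  A = -0.509 -> Y = 1.259 ✓
  A = -1.251 -> Y = 2.566 ✓
  A = 0.292 -> Y = 1.085 ✓
All samples match this transformation.

(a) A² + 1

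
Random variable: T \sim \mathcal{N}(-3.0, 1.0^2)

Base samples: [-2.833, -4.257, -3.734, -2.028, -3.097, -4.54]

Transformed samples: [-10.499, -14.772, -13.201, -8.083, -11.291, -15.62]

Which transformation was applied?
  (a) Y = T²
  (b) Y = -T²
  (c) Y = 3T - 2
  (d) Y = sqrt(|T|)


Checking option (c) Y = 3T - 2:
  T = -2.833 -> Y = -10.499 ✓
  T = -4.257 -> Y = -14.772 ✓
  T = -3.734 -> Y = -13.201 ✓
All samples match this transformation.

(c) 3T - 2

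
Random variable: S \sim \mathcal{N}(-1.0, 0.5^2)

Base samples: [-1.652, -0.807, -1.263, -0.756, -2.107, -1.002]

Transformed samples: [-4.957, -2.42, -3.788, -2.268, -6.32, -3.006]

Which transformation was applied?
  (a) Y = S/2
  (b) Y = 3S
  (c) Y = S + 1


Checking option (b) Y = 3S:
  S = -1.652 -> Y = -4.957 ✓
  S = -0.807 -> Y = -2.42 ✓
  S = -1.263 -> Y = -3.788 ✓
All samples match this transformation.

(b) 3S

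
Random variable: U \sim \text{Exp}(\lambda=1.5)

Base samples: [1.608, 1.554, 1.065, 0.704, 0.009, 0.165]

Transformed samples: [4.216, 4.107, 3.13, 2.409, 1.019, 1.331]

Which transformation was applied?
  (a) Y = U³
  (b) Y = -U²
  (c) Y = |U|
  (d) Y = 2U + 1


Checking option (d) Y = 2U + 1:
  U = 1.608 -> Y = 4.216 ✓
  U = 1.554 -> Y = 4.107 ✓
  U = 1.065 -> Y = 3.13 ✓
All samples match this transformation.

(d) 2U + 1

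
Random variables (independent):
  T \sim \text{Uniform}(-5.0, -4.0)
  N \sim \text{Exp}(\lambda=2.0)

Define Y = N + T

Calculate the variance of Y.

For independent RVs: Var(aX + bY) = a²Var(X) + b²Var(Y)
Var(T) = 0.083333333
Var(N) = 0.25
Var(Y) = 1²*0.083333333 + 1²*0.25
= 1*0.083333333 + 1*0.25 = 0.33333333

0.33333333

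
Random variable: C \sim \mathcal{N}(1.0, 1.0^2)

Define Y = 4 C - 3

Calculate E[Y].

For Y = 4C - 3:
E[Y] = 4 * E[C] - 3
E[C] = 1.0 = 1
E[Y] = 4 * 1 - 3 = 1

1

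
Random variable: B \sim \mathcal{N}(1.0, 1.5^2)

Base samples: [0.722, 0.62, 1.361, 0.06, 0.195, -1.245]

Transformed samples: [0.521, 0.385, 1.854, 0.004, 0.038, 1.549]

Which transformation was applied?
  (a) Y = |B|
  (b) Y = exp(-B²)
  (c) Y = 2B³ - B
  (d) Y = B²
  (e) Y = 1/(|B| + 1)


Checking option (d) Y = B²:
  B = 0.722 -> Y = 0.521 ✓
  B = 0.62 -> Y = 0.385 ✓
  B = 1.361 -> Y = 1.854 ✓
All samples match this transformation.

(d) B²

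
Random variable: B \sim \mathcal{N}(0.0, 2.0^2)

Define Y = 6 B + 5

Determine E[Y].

For Y = 6B + 5:
E[Y] = 6 * E[B] + 5
E[B] = 0.0 = 0
E[Y] = 6 * 0 + 5 = 5

5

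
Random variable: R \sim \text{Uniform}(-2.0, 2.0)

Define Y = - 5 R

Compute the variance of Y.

For Y = aR + b: Var(Y) = a² * Var(R)
Var(R) = (2 + 2)^2/12 = 1.3333333
Var(Y) = (-5)² * 1.3333333 = 25 * 1.3333333 = 33.333333

33.333333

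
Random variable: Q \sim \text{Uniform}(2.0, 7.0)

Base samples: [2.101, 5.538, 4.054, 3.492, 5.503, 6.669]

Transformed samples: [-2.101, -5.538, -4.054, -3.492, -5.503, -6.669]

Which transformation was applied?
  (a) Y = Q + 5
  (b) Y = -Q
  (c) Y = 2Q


Checking option (b) Y = -Q:
  Q = 2.101 -> Y = -2.101 ✓
  Q = 5.538 -> Y = -5.538 ✓
  Q = 4.054 -> Y = -4.054 ✓
All samples match this transformation.

(b) -Q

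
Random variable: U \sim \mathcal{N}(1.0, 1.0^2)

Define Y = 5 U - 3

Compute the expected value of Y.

For Y = 5U - 3:
E[Y] = 5 * E[U] - 3
E[U] = 1.0 = 1
E[Y] = 5 * 1 - 3 = 2

2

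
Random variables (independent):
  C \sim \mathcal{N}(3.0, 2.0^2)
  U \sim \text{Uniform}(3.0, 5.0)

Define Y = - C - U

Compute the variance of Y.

For independent RVs: Var(aX + bY) = a²Var(X) + b²Var(Y)
Var(C) = 4
Var(U) = 0.33333333
Var(Y) = (-1)²*4 + (-1)²*0.33333333
= 1*4 + 1*0.33333333 = 4.3333333

4.3333333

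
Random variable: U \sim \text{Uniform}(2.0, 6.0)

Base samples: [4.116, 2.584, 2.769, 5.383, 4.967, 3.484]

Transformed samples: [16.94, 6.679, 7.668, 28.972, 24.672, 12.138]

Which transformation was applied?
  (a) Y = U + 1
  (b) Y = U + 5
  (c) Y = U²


Checking option (c) Y = U²:
  U = 4.116 -> Y = 16.94 ✓
  U = 2.584 -> Y = 6.679 ✓
  U = 2.769 -> Y = 7.668 ✓
All samples match this transformation.

(c) U²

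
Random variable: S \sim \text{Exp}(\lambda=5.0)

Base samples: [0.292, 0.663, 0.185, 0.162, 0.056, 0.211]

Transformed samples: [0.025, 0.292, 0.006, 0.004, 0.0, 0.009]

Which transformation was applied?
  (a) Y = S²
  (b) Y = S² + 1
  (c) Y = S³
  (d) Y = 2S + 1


Checking option (c) Y = S³:
  S = 0.292 -> Y = 0.025 ✓
  S = 0.663 -> Y = 0.292 ✓
  S = 0.185 -> Y = 0.006 ✓
All samples match this transformation.

(c) S³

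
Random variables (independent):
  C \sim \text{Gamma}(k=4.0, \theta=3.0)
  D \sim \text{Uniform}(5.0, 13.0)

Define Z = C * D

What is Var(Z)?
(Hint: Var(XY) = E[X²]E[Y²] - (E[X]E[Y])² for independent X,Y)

Var(XY) = E[X²]E[Y²] - (E[X]E[Y])²
E[C] = 12, Var(C) = 36
E[D] = 9, Var(D) = 5.3333333
E[C²] = 36 + 12² = 180
E[D²] = 5.3333333 + 9² = 86.333333
Var(Z) = 180*86.333333 - (12*9)²
= 15540 - 11664 = 3876

3876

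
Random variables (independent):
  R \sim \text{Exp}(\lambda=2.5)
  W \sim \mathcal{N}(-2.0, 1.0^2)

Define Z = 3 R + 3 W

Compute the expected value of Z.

E[Z] = 3*E[R] + 3*E[W]
E[R] = 0.4
E[W] = -2
E[Z] = 3*0.4 + 3*(-2) = -4.8

-4.8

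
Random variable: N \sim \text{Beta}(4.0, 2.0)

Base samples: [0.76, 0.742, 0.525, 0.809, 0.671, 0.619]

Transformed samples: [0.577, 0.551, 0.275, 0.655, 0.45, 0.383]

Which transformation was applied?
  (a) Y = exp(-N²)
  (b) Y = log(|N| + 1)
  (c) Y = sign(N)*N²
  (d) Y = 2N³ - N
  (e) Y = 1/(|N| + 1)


Checking option (c) Y = sign(N)*N²:
  N = 0.76 -> Y = 0.577 ✓
  N = 0.742 -> Y = 0.551 ✓
  N = 0.525 -> Y = 0.275 ✓
All samples match this transformation.

(c) sign(N)*N²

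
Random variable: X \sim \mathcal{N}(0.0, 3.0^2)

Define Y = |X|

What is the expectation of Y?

For X ~ N(0, 3.0²), E[|X|] = sigma * sqrt(2/pi)
= 3.0 * sqrt(2/pi) = 2.3936537

2.3936537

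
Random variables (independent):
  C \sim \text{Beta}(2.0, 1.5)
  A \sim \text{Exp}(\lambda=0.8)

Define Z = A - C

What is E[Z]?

E[Z] = -1*E[C] + 1*E[A]
E[C] = 0.57142857
E[A] = 1.25
E[Z] = -1*0.57142857 + 1*1.25 = 0.67857143

0.67857143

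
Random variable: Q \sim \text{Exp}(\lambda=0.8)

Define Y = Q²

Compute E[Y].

E[Q²] = Var(Q) + (E[Q])² = 1.5625 + 1.5625 = 3.125

3.125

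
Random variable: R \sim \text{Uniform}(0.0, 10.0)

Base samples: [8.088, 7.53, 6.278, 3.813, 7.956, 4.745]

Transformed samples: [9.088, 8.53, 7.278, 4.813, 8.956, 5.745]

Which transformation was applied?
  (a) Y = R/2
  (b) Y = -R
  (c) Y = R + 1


Checking option (c) Y = R + 1:
  R = 8.088 -> Y = 9.088 ✓
  R = 7.53 -> Y = 8.53 ✓
  R = 6.278 -> Y = 7.278 ✓
All samples match this transformation.

(c) R + 1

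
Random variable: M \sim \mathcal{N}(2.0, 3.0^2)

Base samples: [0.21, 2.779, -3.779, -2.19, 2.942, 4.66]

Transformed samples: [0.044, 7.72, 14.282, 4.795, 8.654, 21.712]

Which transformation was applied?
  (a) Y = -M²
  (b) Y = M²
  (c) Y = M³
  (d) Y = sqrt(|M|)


Checking option (b) Y = M²:
  M = 0.21 -> Y = 0.044 ✓
  M = 2.779 -> Y = 7.72 ✓
  M = -3.779 -> Y = 14.282 ✓
All samples match this transformation.

(b) M²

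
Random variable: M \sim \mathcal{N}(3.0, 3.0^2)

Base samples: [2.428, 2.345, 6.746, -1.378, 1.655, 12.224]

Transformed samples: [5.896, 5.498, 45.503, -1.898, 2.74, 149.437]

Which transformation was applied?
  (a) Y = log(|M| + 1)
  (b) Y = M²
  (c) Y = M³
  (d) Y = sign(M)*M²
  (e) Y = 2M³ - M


Checking option (d) Y = sign(M)*M²:
  M = 2.428 -> Y = 5.896 ✓
  M = 2.345 -> Y = 5.498 ✓
  M = 6.746 -> Y = 45.503 ✓
All samples match this transformation.

(d) sign(M)*M²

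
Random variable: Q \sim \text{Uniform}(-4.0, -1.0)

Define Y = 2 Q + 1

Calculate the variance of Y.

For Y = aQ + b: Var(Y) = a² * Var(Q)
Var(Q) = (-1 + 4)^2/12 = 0.75
Var(Y) = 2² * 0.75 = 4 * 0.75 = 3

3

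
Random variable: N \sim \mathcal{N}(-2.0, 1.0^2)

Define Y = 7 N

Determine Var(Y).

For Y = aN + b: Var(Y) = a² * Var(N)
Var(N) = 1.0^2 = 1
Var(Y) = 7² * 1 = 49 * 1 = 49

49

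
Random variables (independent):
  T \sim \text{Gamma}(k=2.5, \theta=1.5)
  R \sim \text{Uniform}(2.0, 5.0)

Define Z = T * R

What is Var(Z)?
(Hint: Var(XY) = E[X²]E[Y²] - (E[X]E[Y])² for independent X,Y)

Var(XY) = E[X²]E[Y²] - (E[X]E[Y])²
E[T] = 3.75, Var(T) = 5.625
E[R] = 3.5, Var(R) = 0.75
E[T²] = 5.625 + 3.75² = 19.6875
E[R²] = 0.75 + 3.5² = 13
Var(Z) = 19.6875*13 - (3.75*3.5)²
= 255.9375 - 172.26562 = 83.671875

83.671875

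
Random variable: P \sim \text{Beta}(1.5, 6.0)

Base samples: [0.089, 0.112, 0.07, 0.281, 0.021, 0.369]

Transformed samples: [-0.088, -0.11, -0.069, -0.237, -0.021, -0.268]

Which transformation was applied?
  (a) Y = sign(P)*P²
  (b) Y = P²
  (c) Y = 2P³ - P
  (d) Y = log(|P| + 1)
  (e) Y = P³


Checking option (c) Y = 2P³ - P:
  P = 0.089 -> Y = -0.088 ✓
  P = 0.112 -> Y = -0.11 ✓
  P = 0.07 -> Y = -0.069 ✓
All samples match this transformation.

(c) 2P³ - P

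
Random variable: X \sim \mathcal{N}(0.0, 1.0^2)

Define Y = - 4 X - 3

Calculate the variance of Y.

For Y = aX + b: Var(Y) = a² * Var(X)
Var(X) = 1.0^2 = 1
Var(Y) = (-4)² * 1 = 16 * 1 = 16

16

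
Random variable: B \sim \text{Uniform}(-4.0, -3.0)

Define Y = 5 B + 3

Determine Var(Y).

For Y = aB + b: Var(Y) = a² * Var(B)
Var(B) = (-3 + 4)^2/12 = 0.083333333
Var(Y) = 5² * 0.083333333 = 25 * 0.083333333 = 2.0833333

2.0833333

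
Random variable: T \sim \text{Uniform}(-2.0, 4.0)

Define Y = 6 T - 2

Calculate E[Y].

For Y = 6T - 2:
E[Y] = 6 * E[T] - 2
E[T] = (-2 + 4)/2 = 1
E[Y] = 6 * 1 - 2 = 4

4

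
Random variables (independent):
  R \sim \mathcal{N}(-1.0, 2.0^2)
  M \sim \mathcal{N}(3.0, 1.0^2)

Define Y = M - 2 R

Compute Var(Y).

For independent RVs: Var(aX + bY) = a²Var(X) + b²Var(Y)
Var(R) = 4
Var(M) = 1
Var(Y) = (-2)²*4 + 1²*1
= 4*4 + 1*1 = 17

17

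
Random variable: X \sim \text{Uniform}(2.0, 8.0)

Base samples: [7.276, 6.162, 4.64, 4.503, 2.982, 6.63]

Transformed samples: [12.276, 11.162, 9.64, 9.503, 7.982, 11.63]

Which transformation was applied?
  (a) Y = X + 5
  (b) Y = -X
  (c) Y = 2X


Checking option (a) Y = X + 5:
  X = 7.276 -> Y = 12.276 ✓
  X = 6.162 -> Y = 11.162 ✓
  X = 4.64 -> Y = 9.64 ✓
All samples match this transformation.

(a) X + 5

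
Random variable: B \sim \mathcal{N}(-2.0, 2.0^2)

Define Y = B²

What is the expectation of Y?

E[B²] = Var(B) + (E[B])² = 4 + 4 = 8

8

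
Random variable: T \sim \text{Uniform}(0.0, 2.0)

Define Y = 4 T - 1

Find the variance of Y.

For Y = aT + b: Var(Y) = a² * Var(T)
Var(T) = (2 - 0)^2/12 = 0.33333333
Var(Y) = 4² * 0.33333333 = 16 * 0.33333333 = 5.3333333

5.3333333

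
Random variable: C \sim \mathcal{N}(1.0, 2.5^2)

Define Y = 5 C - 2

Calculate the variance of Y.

For Y = aC + b: Var(Y) = a² * Var(C)
Var(C) = 2.5^2 = 6.25
Var(Y) = 5² * 6.25 = 25 * 6.25 = 156.25

156.25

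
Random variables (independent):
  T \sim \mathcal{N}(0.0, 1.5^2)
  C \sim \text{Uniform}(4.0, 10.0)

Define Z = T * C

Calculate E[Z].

For independent RVs: E[XY] = E[X]*E[Y]
E[T] = 0
E[C] = 7
E[Z] = 0 * 7 = 0

0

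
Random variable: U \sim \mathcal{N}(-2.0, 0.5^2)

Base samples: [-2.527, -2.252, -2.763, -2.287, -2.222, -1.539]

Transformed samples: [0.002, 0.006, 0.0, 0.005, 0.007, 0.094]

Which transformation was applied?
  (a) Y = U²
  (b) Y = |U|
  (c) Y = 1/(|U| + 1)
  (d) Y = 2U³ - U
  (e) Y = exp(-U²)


Checking option (e) Y = exp(-U²):
  U = -2.527 -> Y = 0.002 ✓
  U = -2.252 -> Y = 0.006 ✓
  U = -2.763 -> Y = 0.0 ✓
All samples match this transformation.

(e) exp(-U²)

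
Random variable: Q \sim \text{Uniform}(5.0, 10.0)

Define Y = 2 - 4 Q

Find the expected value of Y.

For Y = -4Q + 2:
E[Y] = -4 * E[Q] + 2
E[Q] = (5 + 10)/2 = 7.5
E[Y] = -4 * 7.5 + 2 = -28

-28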